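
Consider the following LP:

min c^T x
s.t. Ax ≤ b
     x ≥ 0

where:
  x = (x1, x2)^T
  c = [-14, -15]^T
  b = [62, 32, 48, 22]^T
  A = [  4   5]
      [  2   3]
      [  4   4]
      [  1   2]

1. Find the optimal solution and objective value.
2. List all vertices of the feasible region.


1. x1 = 4, x2 = 8, z = -176
2. (0, 0), (12, 0), (4, 8), (0, 10.67)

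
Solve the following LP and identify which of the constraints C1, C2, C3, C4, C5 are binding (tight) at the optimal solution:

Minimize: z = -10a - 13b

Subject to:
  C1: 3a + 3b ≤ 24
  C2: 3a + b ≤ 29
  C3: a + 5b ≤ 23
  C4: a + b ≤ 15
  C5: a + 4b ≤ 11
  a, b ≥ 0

At a = 7, b = 1, compute slack b - a·x for each constraint:
  C1: 24 − 24 = 0  (binding)
  C2: 29 − 22 = 7  (slack)
  C3: 23 − 12 = 11  (slack)
  C4: 15 − 8 = 7  (slack)
  C5: 11 − 11 = 0  (binding)

Optimal: a = 7, b = 1
Binding: C1, C5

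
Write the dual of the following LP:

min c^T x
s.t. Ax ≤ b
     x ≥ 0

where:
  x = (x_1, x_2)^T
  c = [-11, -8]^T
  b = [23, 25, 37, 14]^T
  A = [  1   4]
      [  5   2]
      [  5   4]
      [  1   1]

Primal min cᵀx s.t. Ax ≤ b, x ≥ 0  →  Dual max −bᵀy s.t. Aᵀy ≥ −c, y ≥ 0.

Maximize: z = -23y1 - 25y2 - 37y3 - 14y4

Subject to:
  y1 + 5y2 + 5y3 + y4 ≥ 11
  4y1 + 2y2 + 4y3 + y4 ≥ 8
  y1, y2, y3, y4 ≥ 0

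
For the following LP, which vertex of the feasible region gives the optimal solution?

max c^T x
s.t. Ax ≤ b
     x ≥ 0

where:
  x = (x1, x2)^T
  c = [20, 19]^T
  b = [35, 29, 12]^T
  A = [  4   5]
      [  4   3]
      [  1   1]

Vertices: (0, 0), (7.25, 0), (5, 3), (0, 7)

Evaluate the objective at each vertex of the feasible region:
  z(0, 0) = 0
  z(7.25, 0) = 145
  z(5, 3) = 157  ←
  z(0, 7) = 133
The maximum is at x1 = 5, x2 = 3.

(5, 3)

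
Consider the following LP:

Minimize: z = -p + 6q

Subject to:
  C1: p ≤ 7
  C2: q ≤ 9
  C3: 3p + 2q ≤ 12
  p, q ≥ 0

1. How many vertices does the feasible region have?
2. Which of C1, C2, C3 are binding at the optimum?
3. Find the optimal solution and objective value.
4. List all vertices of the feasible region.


1. 3
2. C3
3. p = 4, q = 0, z = -4
4. (0, 0), (4, 0), (0, 6)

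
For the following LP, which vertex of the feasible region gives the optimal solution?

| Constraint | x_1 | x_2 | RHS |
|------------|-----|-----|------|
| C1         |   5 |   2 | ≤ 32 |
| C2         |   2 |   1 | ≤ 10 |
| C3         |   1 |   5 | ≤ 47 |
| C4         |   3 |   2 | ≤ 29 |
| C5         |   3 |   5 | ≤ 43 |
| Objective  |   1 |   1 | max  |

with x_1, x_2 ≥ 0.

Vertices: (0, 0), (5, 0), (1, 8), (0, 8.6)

Evaluate the objective at each vertex of the feasible region:
  z(0, 0) = 0
  z(5, 0) = 5
  z(1, 8) = 9  ←
  z(0, 8.6) = 8.6
The maximum is at x_1 = 1, x_2 = 8.

(1, 8)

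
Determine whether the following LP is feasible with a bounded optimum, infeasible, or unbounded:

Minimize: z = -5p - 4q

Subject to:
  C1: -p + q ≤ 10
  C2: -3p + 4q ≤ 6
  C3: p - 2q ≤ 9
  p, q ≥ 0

Unbounded (objective can decrease without bound)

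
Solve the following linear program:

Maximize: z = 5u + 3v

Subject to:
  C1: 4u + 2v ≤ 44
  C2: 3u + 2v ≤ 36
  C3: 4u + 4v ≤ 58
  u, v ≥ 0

Evaluate the objective at each vertex of the feasible region:
  z(0, 0) = 0
  z(11, 0) = 55
  z(8, 6) = 58  ←
  z(7, 7.5) = 57.5
  z(0, 14.5) = 43.5
The maximum is at u = 8, v = 6.

u = 8, v = 6, z = 58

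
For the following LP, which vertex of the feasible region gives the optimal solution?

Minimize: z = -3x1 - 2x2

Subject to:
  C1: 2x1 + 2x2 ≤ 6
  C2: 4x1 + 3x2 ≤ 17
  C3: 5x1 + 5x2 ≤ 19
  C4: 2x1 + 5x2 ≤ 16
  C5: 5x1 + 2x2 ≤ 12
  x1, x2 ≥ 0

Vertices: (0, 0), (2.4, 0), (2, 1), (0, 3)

Evaluate the objective at each vertex of the feasible region:
  z(0, 0) = 0
  z(2.4, 0) = -7.2
  z(2, 1) = -8  ←
  z(0, 3) = -6
The minimum is at x1 = 2, x2 = 1.

(2, 1)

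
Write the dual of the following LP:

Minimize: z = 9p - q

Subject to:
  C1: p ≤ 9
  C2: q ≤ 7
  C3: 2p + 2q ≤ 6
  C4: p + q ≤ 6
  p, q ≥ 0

Primal min cᵀx s.t. Ax ≤ b, x ≥ 0  →  Dual max −bᵀy s.t. Aᵀy ≥ −c, y ≥ 0.

Maximize: z = -9y1 - 7y2 - 6y3 - 6y4

Subject to:
  y1 + 2y3 + y4 ≥ -9
  y2 + 2y3 + y4 ≥ 1
  y1, y2, y3, y4 ≥ 0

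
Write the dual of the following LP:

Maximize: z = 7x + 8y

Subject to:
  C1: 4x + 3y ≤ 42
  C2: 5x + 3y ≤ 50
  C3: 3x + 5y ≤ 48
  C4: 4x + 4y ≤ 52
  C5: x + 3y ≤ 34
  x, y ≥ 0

Primal max cᵀx s.t. Ax ≤ b, x ≥ 0  →  Dual min bᵀy s.t. Aᵀy ≥ c, y ≥ 0.

Minimize: z = 42y1 + 50y2 + 48y3 + 52y4 + 34y5

Subject to:
  4y1 + 5y2 + 3y3 + 4y4 + y5 ≥ 7
  3y1 + 3y2 + 5y3 + 4y4 + 3y5 ≥ 8
  y1, y2, y3, y4, y5 ≥ 0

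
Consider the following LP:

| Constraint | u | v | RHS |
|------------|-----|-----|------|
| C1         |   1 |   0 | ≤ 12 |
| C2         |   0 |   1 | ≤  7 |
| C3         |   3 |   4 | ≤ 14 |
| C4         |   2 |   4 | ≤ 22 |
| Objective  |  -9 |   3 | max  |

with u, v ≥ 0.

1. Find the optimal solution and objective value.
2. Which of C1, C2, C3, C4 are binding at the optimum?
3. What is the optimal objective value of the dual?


1. u = 0, v = 3.5, z = 10.5
2. C3
3. 10.5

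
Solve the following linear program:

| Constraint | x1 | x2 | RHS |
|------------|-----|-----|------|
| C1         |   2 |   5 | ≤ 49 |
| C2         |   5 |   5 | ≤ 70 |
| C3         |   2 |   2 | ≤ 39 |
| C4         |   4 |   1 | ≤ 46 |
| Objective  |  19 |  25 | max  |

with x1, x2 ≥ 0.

Evaluate the objective at each vertex of the feasible region:
  z(0, 0) = 0
  z(11.5, 0) = 218.5
  z(10.67, 3.333) = 286
  z(7, 7) = 308  ←
  z(0, 9.8) = 245
The maximum is at x1 = 7, x2 = 7.

x1 = 7, x2 = 7, z = 308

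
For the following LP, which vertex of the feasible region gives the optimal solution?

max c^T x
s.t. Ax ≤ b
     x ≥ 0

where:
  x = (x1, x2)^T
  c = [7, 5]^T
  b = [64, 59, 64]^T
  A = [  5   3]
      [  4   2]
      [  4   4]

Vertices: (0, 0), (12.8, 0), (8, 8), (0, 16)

Evaluate the objective at each vertex of the feasible region:
  z(0, 0) = 0
  z(12.8, 0) = 89.6
  z(8, 8) = 96  ←
  z(0, 16) = 80
The maximum is at x1 = 8, x2 = 8.

(8, 8)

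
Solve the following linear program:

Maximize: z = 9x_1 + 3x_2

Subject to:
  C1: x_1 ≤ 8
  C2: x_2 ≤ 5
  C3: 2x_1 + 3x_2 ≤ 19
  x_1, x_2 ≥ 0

Evaluate the objective at each vertex of the feasible region:
  z(0, 0) = 0
  z(8, 0) = 72
  z(8, 1) = 75  ←
  z(2, 5) = 33
  z(0, 5) = 15
The maximum is at x_1 = 8, x_2 = 1.

x_1 = 8, x_2 = 1, z = 75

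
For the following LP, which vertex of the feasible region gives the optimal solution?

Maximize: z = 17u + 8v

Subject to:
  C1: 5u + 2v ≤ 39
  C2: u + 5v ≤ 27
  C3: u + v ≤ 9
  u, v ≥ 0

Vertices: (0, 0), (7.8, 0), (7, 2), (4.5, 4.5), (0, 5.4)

Evaluate the objective at each vertex of the feasible region:
  z(0, 0) = 0
  z(7.8, 0) = 132.6
  z(7, 2) = 135  ←
  z(4.5, 4.5) = 112.5
  z(0, 5.4) = 43.2
The maximum is at u = 7, v = 2.

(7, 2)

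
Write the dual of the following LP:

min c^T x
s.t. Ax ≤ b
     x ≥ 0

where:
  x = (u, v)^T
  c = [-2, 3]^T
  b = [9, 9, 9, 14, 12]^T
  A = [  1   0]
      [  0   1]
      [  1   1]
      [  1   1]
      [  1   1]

Primal min cᵀx s.t. Ax ≤ b, x ≥ 0  →  Dual max −bᵀy s.t. Aᵀy ≥ −c, y ≥ 0.

Maximize: z = -9y1 - 9y2 - 9y3 - 14y4 - 12y5

Subject to:
  y1 + y3 + y4 + y5 ≥ 2
  y2 + y3 + y4 + y5 ≥ -3
  y1, y2, y3, y4, y5 ≥ 0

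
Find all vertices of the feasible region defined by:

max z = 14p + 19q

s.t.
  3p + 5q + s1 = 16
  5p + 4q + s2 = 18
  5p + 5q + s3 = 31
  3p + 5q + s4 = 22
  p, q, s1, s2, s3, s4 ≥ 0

(0, 0), (3.6, 0), (2, 2), (0, 3.2)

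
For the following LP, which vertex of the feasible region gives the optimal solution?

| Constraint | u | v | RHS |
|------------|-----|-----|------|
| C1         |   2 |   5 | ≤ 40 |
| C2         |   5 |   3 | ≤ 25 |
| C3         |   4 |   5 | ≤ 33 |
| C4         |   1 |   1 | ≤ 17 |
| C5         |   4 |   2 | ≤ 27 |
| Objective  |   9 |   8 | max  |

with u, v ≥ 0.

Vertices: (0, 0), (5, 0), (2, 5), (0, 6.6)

Evaluate the objective at each vertex of the feasible region:
  z(0, 0) = 0
  z(5, 0) = 45
  z(2, 5) = 58  ←
  z(0, 6.6) = 52.8
The maximum is at u = 2, v = 5.

(2, 5)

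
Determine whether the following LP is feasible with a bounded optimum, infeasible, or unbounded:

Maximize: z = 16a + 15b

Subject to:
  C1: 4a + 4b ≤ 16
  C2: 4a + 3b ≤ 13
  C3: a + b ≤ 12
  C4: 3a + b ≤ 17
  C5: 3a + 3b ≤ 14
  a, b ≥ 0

Feasible with a bounded optimal solution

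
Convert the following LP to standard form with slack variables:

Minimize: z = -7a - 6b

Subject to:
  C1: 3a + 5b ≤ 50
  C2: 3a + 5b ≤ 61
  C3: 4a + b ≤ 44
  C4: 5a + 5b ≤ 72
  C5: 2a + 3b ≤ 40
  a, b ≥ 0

min z = -7a - 6b

s.t.
  3a + 5b + s1 = 50
  3a + 5b + s2 = 61
  4a + b + s3 = 44
  5a + 5b + s4 = 72
  2a + 3b + s5 = 40
  a, b, s1, s2, s3, s4, s5 ≥ 0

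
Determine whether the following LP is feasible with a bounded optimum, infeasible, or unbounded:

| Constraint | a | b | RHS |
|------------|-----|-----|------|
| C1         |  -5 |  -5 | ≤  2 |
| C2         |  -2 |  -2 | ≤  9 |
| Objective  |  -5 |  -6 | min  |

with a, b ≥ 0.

Unbounded (objective can decrease without bound)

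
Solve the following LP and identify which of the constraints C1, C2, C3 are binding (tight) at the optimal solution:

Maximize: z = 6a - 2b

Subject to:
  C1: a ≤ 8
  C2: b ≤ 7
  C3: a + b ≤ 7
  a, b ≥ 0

At a = 7, b = 0, compute slack b - a·x for each constraint:
  C1: 8 − 7 = 1  (slack)
  C2: 7 − 0 = 7  (slack)
  C3: 7 − 7 = 0  (binding)

Optimal: a = 7, b = 0
Binding: C3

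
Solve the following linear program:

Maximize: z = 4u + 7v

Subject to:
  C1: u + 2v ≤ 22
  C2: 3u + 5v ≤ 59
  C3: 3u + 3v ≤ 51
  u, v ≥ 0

Evaluate the objective at each vertex of the feasible region:
  z(0, 0) = 0
  z(17, 0) = 68
  z(13, 4) = 80
  z(8, 7) = 81  ←
  z(0, 11) = 77
The maximum is at u = 8, v = 7.

u = 8, v = 7, z = 81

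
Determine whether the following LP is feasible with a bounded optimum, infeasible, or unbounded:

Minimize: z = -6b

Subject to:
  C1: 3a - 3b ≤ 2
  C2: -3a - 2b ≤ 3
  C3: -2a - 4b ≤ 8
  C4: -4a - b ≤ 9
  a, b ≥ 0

Unbounded (objective can decrease without bound)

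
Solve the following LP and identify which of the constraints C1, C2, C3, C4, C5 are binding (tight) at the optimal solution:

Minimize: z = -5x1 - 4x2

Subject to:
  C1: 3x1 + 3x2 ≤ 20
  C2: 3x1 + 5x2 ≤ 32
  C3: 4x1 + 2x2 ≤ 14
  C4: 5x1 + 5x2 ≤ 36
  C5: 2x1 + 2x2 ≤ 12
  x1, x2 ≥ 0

At x1 = 1, x2 = 5, compute slack b - a·x for each constraint:
  C1: 20 − 18 = 2  (slack)
  C2: 32 − 28 = 4  (slack)
  C3: 14 − 14 = 0  (binding)
  C4: 36 − 30 = 6  (slack)
  C5: 12 − 12 = 0  (binding)

Optimal: x1 = 1, x2 = 5
Binding: C3, C5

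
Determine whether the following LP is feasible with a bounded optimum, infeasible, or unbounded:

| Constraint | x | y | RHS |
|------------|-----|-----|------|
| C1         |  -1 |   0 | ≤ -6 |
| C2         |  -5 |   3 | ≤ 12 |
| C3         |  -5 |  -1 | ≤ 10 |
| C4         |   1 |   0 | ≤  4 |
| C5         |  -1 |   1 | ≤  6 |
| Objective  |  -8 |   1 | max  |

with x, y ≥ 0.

Infeasible (no feasible solution exists)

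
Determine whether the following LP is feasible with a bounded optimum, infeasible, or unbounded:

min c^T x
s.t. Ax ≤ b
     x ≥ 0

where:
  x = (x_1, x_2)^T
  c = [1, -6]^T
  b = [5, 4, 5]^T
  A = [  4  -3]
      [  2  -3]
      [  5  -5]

Unbounded (objective can decrease without bound)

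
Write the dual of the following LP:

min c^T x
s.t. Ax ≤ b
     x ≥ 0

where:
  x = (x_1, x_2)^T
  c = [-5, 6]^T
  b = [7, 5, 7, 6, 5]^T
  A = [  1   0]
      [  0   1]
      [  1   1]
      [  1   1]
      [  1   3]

Primal min cᵀx s.t. Ax ≤ b, x ≥ 0  →  Dual max −bᵀy s.t. Aᵀy ≥ −c, y ≥ 0.

Maximize: z = -7y1 - 5y2 - 7y3 - 6y4 - 5y5

Subject to:
  y1 + y3 + y4 + y5 ≥ 5
  y2 + y3 + y4 + 3y5 ≥ -6
  y1, y2, y3, y4, y5 ≥ 0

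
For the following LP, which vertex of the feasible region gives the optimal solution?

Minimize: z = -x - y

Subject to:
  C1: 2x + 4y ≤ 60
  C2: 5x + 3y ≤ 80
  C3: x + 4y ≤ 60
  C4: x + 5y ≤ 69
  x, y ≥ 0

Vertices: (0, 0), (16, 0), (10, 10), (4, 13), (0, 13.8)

Evaluate the objective at each vertex of the feasible region:
  z(0, 0) = 0
  z(16, 0) = -16
  z(10, 10) = -20  ←
  z(4, 13) = -17
  z(0, 13.8) = -13.8
The minimum is at x = 10, y = 10.

(10, 10)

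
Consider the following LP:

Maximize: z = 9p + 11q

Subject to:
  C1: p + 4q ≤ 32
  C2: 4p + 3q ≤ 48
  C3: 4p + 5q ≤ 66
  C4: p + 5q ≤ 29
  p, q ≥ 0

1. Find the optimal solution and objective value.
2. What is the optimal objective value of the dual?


1. p = 9, q = 4, z = 125
2. 125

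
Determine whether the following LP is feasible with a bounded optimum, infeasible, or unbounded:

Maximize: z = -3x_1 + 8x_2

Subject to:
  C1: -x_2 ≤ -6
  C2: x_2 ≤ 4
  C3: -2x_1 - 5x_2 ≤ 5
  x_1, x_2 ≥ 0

Infeasible (no feasible solution exists)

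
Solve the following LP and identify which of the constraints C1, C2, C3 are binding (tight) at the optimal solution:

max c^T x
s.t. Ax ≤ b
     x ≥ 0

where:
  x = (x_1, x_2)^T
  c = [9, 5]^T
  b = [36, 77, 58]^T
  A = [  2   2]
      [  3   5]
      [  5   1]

At x_1 = 10, x_2 = 8, compute slack b - a·x for each constraint:
  C1: 36 − 36 = 0  (binding)
  C2: 77 − 70 = 7  (slack)
  C3: 58 − 58 = 0  (binding)

Optimal: x_1 = 10, x_2 = 8
Binding: C1, C3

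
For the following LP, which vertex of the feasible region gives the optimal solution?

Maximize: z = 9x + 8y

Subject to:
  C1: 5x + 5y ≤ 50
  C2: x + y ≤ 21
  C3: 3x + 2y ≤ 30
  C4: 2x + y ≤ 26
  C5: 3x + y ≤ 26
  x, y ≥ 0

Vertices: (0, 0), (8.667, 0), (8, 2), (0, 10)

Evaluate the objective at each vertex of the feasible region:
  z(0, 0) = 0
  z(8.667, 0) = 78
  z(8, 2) = 88  ←
  z(0, 10) = 80
The maximum is at x = 8, y = 2.

(8, 2)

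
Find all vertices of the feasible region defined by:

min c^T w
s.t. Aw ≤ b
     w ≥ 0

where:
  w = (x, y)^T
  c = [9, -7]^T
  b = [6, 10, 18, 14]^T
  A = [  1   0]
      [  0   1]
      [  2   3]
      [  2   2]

(0, 0), (6, 0), (6, 1), (3, 4), (0, 6)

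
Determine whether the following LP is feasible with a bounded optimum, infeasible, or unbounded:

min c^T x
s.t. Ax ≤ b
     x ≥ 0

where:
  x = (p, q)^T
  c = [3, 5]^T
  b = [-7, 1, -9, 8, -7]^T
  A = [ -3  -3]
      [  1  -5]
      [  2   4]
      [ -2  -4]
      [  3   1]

Infeasible (no feasible solution exists)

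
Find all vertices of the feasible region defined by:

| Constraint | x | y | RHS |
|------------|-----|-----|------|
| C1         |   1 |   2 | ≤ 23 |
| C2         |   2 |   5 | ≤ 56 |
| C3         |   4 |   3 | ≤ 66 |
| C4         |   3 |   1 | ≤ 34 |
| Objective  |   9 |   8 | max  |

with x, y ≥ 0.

(0, 0), (11.33, 0), (9, 7), (3, 10), (0, 11.2)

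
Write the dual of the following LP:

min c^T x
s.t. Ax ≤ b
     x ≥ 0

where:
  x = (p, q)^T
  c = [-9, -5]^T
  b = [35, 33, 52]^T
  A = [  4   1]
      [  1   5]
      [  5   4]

Primal min cᵀx s.t. Ax ≤ b, x ≥ 0  →  Dual max −bᵀy s.t. Aᵀy ≥ −c, y ≥ 0.

Maximize: z = -35y1 - 33y2 - 52y3

Subject to:
  4y1 + y2 + 5y3 ≥ 9
  y1 + 5y2 + 4y3 ≥ 5
  y1, y2, y3 ≥ 0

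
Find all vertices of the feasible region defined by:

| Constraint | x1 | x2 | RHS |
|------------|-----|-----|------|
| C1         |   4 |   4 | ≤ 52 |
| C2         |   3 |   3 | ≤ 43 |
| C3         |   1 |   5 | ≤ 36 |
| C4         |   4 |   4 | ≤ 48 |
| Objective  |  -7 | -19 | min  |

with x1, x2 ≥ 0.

(0, 0), (12, 0), (6, 6), (0, 7.2)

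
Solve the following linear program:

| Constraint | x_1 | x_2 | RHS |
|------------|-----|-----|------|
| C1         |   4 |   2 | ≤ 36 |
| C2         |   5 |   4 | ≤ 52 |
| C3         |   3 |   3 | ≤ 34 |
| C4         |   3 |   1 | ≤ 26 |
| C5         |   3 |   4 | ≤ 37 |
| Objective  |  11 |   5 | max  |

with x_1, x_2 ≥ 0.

Evaluate the objective at each vertex of the feasible region:
  z(0, 0) = 0
  z(8.667, 0) = 95.33
  z(8, 2) = 98  ←
  z(7, 4) = 97
  z(0, 9.25) = 46.25
The maximum is at x_1 = 8, x_2 = 2.

x_1 = 8, x_2 = 2, z = 98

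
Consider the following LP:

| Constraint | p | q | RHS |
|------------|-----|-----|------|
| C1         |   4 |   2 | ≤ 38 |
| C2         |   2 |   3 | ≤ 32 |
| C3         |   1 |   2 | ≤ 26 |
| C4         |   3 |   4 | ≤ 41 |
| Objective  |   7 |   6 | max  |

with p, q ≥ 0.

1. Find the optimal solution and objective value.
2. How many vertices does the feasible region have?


1. p = 7, q = 5, z = 79
2. 4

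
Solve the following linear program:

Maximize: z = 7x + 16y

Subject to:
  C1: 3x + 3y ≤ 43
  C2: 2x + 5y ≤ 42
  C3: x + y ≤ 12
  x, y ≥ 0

Evaluate the objective at each vertex of the feasible region:
  z(0, 0) = 0
  z(12, 0) = 84
  z(6, 6) = 138  ←
  z(0, 8.4) = 134.4
The maximum is at x = 6, y = 6.

x = 6, y = 6, z = 138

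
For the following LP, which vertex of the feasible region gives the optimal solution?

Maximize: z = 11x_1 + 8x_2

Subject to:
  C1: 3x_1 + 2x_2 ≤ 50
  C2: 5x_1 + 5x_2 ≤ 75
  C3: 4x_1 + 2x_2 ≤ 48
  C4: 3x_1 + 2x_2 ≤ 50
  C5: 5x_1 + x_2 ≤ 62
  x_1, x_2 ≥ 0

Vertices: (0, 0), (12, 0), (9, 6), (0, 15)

Evaluate the objective at each vertex of the feasible region:
  z(0, 0) = 0
  z(12, 0) = 132
  z(9, 6) = 147  ←
  z(0, 15) = 120
The maximum is at x_1 = 9, x_2 = 6.

(9, 6)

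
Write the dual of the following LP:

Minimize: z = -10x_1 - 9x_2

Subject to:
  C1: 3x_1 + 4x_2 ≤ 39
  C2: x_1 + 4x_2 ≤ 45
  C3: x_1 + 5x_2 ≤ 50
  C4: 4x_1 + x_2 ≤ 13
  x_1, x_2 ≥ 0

Primal min cᵀx s.t. Ax ≤ b, x ≥ 0  →  Dual max −bᵀy s.t. Aᵀy ≥ −c, y ≥ 0.

Maximize: z = -39y1 - 45y2 - 50y3 - 13y4

Subject to:
  3y1 + y2 + y3 + 4y4 ≥ 10
  4y1 + 4y2 + 5y3 + y4 ≥ 9
  y1, y2, y3, y4 ≥ 0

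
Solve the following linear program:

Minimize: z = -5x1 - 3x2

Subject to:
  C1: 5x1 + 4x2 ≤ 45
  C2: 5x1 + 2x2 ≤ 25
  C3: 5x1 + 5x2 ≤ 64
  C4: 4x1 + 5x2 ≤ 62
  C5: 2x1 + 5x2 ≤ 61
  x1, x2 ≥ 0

Evaluate the objective at each vertex of the feasible region:
  z(0, 0) = 0
  z(5, 0) = -25
  z(1, 10) = -35  ←
  z(0, 11.25) = -33.75
The minimum is at x1 = 1, x2 = 10.

x1 = 1, x2 = 10, z = -35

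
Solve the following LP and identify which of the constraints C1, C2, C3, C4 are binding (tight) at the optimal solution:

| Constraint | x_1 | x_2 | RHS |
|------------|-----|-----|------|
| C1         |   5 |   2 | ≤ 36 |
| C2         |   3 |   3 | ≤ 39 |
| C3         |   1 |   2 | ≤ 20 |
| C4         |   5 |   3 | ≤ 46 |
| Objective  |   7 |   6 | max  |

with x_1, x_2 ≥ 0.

At x_1 = 4, x_2 = 8, compute slack b - a·x for each constraint:
  C1: 36 − 36 = 0  (binding)
  C2: 39 − 36 = 3  (slack)
  C3: 20 − 20 = 0  (binding)
  C4: 46 − 44 = 2  (slack)

Optimal: x_1 = 4, x_2 = 8
Binding: C1, C3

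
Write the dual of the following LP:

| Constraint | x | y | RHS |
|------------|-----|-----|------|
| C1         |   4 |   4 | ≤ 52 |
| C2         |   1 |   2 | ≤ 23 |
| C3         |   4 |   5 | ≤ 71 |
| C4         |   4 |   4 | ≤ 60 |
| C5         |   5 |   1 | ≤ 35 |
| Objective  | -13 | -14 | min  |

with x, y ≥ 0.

Primal min cᵀx s.t. Ax ≤ b, x ≥ 0  →  Dual max −bᵀy s.t. Aᵀy ≥ −c, y ≥ 0.

Maximize: z = -52y1 - 23y2 - 71y3 - 60y4 - 35y5

Subject to:
  4y1 + y2 + 4y3 + 4y4 + 5y5 ≥ 13
  4y1 + 2y2 + 5y3 + 4y4 + y5 ≥ 14
  y1, y2, y3, y4, y5 ≥ 0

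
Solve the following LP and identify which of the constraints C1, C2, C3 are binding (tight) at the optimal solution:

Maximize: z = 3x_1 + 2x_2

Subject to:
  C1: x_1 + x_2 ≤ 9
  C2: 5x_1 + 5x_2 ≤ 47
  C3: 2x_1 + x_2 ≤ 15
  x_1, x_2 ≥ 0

At x_1 = 6, x_2 = 3, compute slack b - a·x for each constraint:
  C1: 9 − 9 = 0  (binding)
  C2: 47 − 45 = 2  (slack)
  C3: 15 − 15 = 0  (binding)

Optimal: x_1 = 6, x_2 = 3
Binding: C1, C3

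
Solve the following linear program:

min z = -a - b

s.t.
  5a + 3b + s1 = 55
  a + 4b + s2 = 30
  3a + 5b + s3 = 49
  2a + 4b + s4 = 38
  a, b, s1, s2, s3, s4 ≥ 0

Evaluate the objective at each vertex of the feasible region:
  z(0, 0) = 0
  z(11, 0) = -11
  z(8, 5) = -13  ←
  z(6.571, 5.857) = -12.43
  z(0, 7.5) = -7.5
The minimum is at a = 8, b = 5.

a = 8, b = 5, z = -13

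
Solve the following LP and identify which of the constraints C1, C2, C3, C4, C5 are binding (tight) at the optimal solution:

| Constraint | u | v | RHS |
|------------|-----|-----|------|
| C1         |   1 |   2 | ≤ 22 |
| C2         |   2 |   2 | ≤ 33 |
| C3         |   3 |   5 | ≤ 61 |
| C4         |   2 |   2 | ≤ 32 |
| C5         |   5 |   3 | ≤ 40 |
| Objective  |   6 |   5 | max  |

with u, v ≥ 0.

At u = 2, v = 10, compute slack b - a·x for each constraint:
  C1: 22 − 22 = 0  (binding)
  C2: 33 − 24 = 9  (slack)
  C3: 61 − 56 = 5  (slack)
  C4: 32 − 24 = 8  (slack)
  C5: 40 − 40 = 0  (binding)

Optimal: u = 2, v = 10
Binding: C1, C5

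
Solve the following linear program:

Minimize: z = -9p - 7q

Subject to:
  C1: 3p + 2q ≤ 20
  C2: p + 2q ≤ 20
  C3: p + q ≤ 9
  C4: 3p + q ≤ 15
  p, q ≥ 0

Evaluate the objective at each vertex of the feasible region:
  z(0, 0) = 0
  z(5, 0) = -45
  z(3.333, 5) = -65
  z(2, 7) = -67  ←
  z(0, 9) = -63
The minimum is at p = 2, q = 7.

p = 2, q = 7, z = -67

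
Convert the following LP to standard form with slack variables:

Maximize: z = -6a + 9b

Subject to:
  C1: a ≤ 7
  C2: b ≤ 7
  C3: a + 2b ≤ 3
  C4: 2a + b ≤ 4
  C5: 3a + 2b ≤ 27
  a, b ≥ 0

max z = -6a + 9b

s.t.
  a + s1 = 7
  b + s2 = 7
  a + 2b + s3 = 3
  2a + b + s4 = 4
  3a + 2b + s5 = 27
  a, b, s1, s2, s3, s4, s5 ≥ 0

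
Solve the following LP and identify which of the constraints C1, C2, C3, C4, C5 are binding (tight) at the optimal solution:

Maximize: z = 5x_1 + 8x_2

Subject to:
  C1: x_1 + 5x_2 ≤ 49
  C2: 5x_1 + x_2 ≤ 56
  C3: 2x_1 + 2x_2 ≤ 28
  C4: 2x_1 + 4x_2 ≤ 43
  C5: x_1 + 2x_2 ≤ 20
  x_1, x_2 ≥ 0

At x_1 = 8, x_2 = 6, compute slack b - a·x for each constraint:
  C1: 49 − 38 = 11  (slack)
  C2: 56 − 46 = 10  (slack)
  C3: 28 − 28 = 0  (binding)
  C4: 43 − 40 = 3  (slack)
  C5: 20 − 20 = 0  (binding)

Optimal: x_1 = 8, x_2 = 6
Binding: C3, C5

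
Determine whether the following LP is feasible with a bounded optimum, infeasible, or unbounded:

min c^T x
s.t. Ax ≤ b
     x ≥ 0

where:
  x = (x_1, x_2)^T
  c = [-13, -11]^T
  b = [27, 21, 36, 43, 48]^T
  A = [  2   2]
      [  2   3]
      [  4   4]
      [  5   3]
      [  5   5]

Feasible with a bounded optimal solution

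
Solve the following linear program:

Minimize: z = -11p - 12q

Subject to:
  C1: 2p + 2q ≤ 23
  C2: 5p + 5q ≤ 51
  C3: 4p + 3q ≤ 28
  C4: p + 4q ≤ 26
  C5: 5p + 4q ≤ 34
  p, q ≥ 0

Evaluate the objective at each vertex of the feasible region:
  z(0, 0) = 0
  z(6.8, 0) = -74.8
  z(2, 6) = -94  ←
  z(0, 6.5) = -78
The minimum is at p = 2, q = 6.

p = 2, q = 6, z = -94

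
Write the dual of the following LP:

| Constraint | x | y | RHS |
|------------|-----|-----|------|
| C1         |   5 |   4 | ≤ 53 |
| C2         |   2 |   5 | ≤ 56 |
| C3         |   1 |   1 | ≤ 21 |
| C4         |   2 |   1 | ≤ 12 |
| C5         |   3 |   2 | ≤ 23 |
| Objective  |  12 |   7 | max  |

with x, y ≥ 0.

Primal max cᵀx s.t. Ax ≤ b, x ≥ 0  →  Dual min bᵀy s.t. Aᵀy ≥ c, y ≥ 0.

Minimize: z = 53y1 + 56y2 + 21y3 + 12y4 + 23y5

Subject to:
  5y1 + 2y2 + y3 + 2y4 + 3y5 ≥ 12
  4y1 + 5y2 + y3 + y4 + 2y5 ≥ 7
  y1, y2, y3, y4, y5 ≥ 0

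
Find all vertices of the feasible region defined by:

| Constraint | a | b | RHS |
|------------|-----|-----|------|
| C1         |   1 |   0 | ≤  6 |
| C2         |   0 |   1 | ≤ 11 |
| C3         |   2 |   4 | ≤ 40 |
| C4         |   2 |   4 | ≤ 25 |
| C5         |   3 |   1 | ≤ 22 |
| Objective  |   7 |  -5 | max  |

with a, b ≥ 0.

(0, 0), (6, 0), (6, 3.25), (0, 6.25)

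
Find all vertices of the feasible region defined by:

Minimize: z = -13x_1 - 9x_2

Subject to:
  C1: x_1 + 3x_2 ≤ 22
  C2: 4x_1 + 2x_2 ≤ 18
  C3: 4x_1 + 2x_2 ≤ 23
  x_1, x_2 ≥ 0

(0, 0), (4.5, 0), (1, 7), (0, 7.333)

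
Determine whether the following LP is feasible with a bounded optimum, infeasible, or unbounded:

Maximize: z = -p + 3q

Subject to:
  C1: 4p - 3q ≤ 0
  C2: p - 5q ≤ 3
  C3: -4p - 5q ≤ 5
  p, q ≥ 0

Unbounded (objective can increase without bound)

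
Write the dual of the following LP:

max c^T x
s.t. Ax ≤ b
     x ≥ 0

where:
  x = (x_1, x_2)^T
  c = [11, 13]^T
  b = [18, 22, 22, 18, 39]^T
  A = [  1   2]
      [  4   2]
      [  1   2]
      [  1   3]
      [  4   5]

Primal max cᵀx s.t. Ax ≤ b, x ≥ 0  →  Dual min bᵀy s.t. Aᵀy ≥ c, y ≥ 0.

Minimize: z = 18y1 + 22y2 + 22y3 + 18y4 + 39y5

Subject to:
  y1 + 4y2 + y3 + y4 + 4y5 ≥ 11
  2y1 + 2y2 + 2y3 + 3y4 + 5y5 ≥ 13
  y1, y2, y3, y4, y5 ≥ 0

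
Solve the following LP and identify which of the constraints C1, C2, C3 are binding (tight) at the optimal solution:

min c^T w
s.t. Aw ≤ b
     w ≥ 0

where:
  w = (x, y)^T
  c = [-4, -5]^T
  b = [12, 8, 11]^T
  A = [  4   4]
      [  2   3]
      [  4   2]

At x = 1, y = 2, compute slack b - a·x for each constraint:
  C1: 12 − 12 = 0  (binding)
  C2: 8 − 8 = 0  (binding)
  C3: 11 − 8 = 3  (slack)

Optimal: x = 1, y = 2
Binding: C1, C2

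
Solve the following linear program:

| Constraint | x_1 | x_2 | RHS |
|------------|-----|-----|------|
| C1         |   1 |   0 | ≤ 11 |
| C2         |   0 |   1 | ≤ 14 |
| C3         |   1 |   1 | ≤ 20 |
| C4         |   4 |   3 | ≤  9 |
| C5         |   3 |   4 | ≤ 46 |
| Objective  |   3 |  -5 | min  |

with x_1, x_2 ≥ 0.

Evaluate the objective at each vertex of the feasible region:
  z(0, 0) = 0
  z(2.25, 0) = 6.75
  z(0, 3) = -15  ←
The minimum is at x_1 = 0, x_2 = 3.

x_1 = 0, x_2 = 3, z = -15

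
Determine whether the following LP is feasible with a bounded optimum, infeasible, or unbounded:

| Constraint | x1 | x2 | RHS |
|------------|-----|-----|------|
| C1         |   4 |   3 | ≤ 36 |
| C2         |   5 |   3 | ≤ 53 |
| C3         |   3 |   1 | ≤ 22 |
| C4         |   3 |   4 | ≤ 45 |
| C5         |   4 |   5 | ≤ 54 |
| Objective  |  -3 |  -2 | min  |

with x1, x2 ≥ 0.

Feasible with a bounded optimal solution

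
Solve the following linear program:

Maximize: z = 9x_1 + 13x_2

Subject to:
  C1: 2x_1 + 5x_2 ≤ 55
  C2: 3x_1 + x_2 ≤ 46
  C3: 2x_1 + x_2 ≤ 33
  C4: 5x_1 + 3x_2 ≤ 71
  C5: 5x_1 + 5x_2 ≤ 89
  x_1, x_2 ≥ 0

Evaluate the objective at each vertex of the feasible region:
  z(0, 0) = 0
  z(14.2, 0) = 127.8
  z(10, 7) = 181  ←
  z(0, 11) = 143
The maximum is at x_1 = 10, x_2 = 7.

x_1 = 10, x_2 = 7, z = 181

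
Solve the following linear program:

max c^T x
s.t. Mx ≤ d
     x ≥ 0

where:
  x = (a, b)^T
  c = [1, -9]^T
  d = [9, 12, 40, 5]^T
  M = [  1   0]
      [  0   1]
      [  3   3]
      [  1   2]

Evaluate the objective at each vertex of the feasible region:
  z(0, 0) = 0
  z(5, 0) = 5  ←
  z(0, 2.5) = -22.5
The maximum is at a = 5, b = 0.

a = 5, b = 0, z = 5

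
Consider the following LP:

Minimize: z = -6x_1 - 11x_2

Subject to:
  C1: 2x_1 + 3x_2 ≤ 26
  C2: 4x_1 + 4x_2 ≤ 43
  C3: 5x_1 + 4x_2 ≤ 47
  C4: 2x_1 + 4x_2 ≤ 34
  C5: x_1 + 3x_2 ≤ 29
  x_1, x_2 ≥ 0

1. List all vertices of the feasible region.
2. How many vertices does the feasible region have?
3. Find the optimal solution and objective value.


1. (0, 0), (9.4, 0), (5.286, 5.143), (1, 8), (0, 8.5)
2. 5
3. x_1 = 1, x_2 = 8, z = -94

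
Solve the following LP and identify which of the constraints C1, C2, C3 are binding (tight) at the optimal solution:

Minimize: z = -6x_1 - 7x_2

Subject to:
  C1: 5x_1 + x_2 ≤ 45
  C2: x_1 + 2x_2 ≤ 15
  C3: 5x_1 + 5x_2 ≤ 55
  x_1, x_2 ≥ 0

At x_1 = 7, x_2 = 4, compute slack b - a·x for each constraint:
  C1: 45 − 39 = 6  (slack)
  C2: 15 − 15 = 0  (binding)
  C3: 55 − 55 = 0  (binding)

Optimal: x_1 = 7, x_2 = 4
Binding: C2, C3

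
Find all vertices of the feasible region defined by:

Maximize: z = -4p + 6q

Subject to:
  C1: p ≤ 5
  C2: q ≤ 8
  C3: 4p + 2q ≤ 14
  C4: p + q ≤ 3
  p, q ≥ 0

(0, 0), (3, 0), (0, 3)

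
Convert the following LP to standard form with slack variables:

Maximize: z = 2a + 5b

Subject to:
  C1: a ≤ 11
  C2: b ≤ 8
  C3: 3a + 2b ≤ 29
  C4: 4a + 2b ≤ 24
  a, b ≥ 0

max z = 2a + 5b

s.t.
  a + s1 = 11
  b + s2 = 8
  3a + 2b + s3 = 29
  4a + 2b + s4 = 24
  a, b, s1, s2, s3, s4 ≥ 0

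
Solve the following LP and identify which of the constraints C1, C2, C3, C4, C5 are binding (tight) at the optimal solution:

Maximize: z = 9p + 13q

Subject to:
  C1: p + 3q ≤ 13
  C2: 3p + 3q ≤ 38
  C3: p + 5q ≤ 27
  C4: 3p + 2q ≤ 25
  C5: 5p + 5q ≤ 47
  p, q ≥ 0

At p = 7, q = 2, compute slack b - a·x for each constraint:
  C1: 13 − 13 = 0  (binding)
  C2: 38 − 27 = 11  (slack)
  C3: 27 − 17 = 10  (slack)
  C4: 25 − 25 = 0  (binding)
  C5: 47 − 45 = 2  (slack)

Optimal: p = 7, q = 2
Binding: C1, C4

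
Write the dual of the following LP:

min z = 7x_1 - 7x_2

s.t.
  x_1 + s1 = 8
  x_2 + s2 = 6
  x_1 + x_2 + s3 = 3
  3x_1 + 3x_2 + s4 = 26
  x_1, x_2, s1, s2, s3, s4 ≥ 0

Primal min cᵀx s.t. Ax ≤ b, x ≥ 0  →  Dual max −bᵀy s.t. Aᵀy ≥ −c, y ≥ 0.

Maximize: z = -8y1 - 6y2 - 3y3 - 26y4

Subject to:
  y1 + y3 + 3y4 ≥ -7
  y2 + y3 + 3y4 ≥ 7
  y1, y2, y3, y4 ≥ 0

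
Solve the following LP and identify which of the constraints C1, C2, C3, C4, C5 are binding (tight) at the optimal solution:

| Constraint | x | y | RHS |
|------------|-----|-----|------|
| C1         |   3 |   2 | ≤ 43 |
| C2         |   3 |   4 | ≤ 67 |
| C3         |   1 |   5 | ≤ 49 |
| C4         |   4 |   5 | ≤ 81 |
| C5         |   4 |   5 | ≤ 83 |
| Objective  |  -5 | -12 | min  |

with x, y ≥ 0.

At x = 9, y = 8, compute slack b - a·x for each constraint:
  C1: 43 − 43 = 0  (binding)
  C2: 67 − 59 = 8  (slack)
  C3: 49 − 49 = 0  (binding)
  C4: 81 − 76 = 5  (slack)
  C5: 83 − 76 = 7  (slack)

Optimal: x = 9, y = 8
Binding: C1, C3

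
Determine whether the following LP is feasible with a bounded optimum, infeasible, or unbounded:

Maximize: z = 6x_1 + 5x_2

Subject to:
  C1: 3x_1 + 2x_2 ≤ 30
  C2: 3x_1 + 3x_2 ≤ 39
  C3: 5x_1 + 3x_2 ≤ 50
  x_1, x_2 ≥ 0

Feasible with a bounded optimal solution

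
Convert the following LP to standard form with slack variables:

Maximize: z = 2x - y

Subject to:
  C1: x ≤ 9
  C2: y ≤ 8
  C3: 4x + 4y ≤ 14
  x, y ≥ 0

max z = 2x - y

s.t.
  x + s1 = 9
  y + s2 = 8
  4x + 4y + s3 = 14
  x, y, s1, s2, s3 ≥ 0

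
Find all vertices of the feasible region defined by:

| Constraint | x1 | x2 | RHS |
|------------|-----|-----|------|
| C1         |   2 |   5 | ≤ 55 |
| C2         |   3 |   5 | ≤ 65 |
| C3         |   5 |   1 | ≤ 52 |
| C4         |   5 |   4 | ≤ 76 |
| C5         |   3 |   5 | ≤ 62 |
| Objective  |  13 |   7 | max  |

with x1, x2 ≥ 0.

(0, 0), (10.4, 0), (9, 7), (7, 8.2), (0, 11)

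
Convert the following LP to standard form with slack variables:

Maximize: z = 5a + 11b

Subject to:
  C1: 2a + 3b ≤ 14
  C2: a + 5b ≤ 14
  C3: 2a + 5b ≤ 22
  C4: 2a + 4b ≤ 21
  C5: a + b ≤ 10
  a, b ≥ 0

max z = 5a + 11b

s.t.
  2a + 3b + s1 = 14
  a + 5b + s2 = 14
  2a + 5b + s3 = 22
  2a + 4b + s4 = 21
  a + b + s5 = 10
  a, b, s1, s2, s3, s4, s5 ≥ 0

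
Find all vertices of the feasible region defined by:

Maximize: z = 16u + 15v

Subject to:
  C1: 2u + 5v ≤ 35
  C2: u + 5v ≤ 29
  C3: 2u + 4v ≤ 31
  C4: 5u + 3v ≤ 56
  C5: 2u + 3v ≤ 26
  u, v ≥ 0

(0, 0), (11.2, 0), (10, 2), (6.25, 4.5), (6, 4.6), (0, 5.8)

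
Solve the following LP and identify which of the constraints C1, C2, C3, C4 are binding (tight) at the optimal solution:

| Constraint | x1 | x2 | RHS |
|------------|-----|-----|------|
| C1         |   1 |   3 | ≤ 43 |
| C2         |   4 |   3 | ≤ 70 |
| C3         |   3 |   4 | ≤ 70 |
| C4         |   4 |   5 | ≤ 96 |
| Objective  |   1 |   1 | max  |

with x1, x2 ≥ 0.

At x1 = 10, x2 = 10, compute slack b - a·x for each constraint:
  C1: 43 − 40 = 3  (slack)
  C2: 70 − 70 = 0  (binding)
  C3: 70 − 70 = 0  (binding)
  C4: 96 − 90 = 6  (slack)

Optimal: x1 = 10, x2 = 10
Binding: C2, C3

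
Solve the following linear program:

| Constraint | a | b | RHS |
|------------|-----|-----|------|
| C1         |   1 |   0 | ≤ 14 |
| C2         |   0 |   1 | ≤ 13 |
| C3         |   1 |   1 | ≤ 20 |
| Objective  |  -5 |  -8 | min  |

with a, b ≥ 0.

Evaluate the objective at each vertex of the feasible region:
  z(0, 0) = 0
  z(14, 0) = -70
  z(14, 6) = -118
  z(7, 13) = -139  ←
  z(0, 13) = -104
The minimum is at a = 7, b = 13.

a = 7, b = 13, z = -139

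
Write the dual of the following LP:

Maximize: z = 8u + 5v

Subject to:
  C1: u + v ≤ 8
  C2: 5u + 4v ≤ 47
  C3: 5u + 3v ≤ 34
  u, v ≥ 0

Primal max cᵀx s.t. Ax ≤ b, x ≥ 0  →  Dual min bᵀy s.t. Aᵀy ≥ c, y ≥ 0.

Minimize: z = 8y1 + 47y2 + 34y3

Subject to:
  y1 + 5y2 + 5y3 ≥ 8
  y1 + 4y2 + 3y3 ≥ 5
  y1, y2, y3 ≥ 0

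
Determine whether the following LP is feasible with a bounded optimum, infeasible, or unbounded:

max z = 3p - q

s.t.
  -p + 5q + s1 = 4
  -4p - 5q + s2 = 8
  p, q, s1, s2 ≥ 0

Unbounded (objective can increase without bound)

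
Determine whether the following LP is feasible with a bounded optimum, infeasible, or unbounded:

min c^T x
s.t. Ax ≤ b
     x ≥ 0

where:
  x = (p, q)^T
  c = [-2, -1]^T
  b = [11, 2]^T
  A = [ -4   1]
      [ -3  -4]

Unbounded (objective can decrease without bound)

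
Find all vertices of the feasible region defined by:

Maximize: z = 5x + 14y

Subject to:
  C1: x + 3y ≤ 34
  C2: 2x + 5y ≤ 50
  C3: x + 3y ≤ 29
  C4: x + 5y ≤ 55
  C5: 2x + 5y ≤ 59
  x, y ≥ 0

(0, 0), (25, 0), (5, 8), (0, 9.667)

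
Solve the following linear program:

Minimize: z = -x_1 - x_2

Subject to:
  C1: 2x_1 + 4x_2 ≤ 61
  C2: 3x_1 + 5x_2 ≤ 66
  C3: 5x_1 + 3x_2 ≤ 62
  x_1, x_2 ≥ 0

Evaluate the objective at each vertex of the feasible region:
  z(0, 0) = 0
  z(12.4, 0) = -12.4
  z(7, 9) = -16  ←
  z(0, 13.2) = -13.2
The minimum is at x_1 = 7, x_2 = 9.

x_1 = 7, x_2 = 9, z = -16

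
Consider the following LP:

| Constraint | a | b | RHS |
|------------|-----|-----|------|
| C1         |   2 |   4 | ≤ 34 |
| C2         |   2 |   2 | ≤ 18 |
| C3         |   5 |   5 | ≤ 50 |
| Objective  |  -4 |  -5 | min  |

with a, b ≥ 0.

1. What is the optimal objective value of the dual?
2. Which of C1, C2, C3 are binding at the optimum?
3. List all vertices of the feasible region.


1. -44
2. C1, C2
3. (0, 0), (9, 0), (1, 8), (0, 8.5)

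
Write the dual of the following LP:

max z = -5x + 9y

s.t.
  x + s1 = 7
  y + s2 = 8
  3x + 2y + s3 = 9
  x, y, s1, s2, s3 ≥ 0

Primal max cᵀx s.t. Ax ≤ b, x ≥ 0  →  Dual min bᵀy s.t. Aᵀy ≥ c, y ≥ 0.

Minimize: z = 7y1 + 8y2 + 9y3

Subject to:
  y1 + 3y3 ≥ -5
  y2 + 2y3 ≥ 9
  y1, y2, y3 ≥ 0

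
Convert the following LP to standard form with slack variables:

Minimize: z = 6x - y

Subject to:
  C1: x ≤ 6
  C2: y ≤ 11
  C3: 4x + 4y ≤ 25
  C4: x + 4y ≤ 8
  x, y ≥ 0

min z = 6x - y

s.t.
  x + s1 = 6
  y + s2 = 11
  4x + 4y + s3 = 25
  x + 4y + s4 = 8
  x, y, s1, s2, s3, s4 ≥ 0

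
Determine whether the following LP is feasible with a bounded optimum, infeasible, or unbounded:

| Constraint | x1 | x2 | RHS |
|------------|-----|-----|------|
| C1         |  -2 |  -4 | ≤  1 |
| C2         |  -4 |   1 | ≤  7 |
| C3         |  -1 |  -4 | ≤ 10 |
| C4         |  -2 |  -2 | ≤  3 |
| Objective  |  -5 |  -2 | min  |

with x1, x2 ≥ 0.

Unbounded (objective can decrease without bound)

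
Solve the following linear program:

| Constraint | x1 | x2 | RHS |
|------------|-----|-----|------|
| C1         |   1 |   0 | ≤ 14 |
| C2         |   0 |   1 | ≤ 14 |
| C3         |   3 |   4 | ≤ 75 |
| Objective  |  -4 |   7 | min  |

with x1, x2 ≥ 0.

Evaluate the objective at each vertex of the feasible region:
  z(0, 0) = 0
  z(14, 0) = -56  ←
  z(14, 8.25) = 1.75
  z(6.333, 14) = 72.67
  z(0, 14) = 98
The minimum is at x1 = 14, x2 = 0.

x1 = 14, x2 = 0, z = -56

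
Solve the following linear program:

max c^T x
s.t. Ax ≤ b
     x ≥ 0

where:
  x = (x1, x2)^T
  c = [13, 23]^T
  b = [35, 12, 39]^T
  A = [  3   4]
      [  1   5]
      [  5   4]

Evaluate the objective at each vertex of the feasible region:
  z(0, 0) = 0
  z(7.8, 0) = 101.4
  z(7, 1) = 114  ←
  z(0, 2.4) = 55.2
The maximum is at x1 = 7, x2 = 1.

x1 = 7, x2 = 1, z = 114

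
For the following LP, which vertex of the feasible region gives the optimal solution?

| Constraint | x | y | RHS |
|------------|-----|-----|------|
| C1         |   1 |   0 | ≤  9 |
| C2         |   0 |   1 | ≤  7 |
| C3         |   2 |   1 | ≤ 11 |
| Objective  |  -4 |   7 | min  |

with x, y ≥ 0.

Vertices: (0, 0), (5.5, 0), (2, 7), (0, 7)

Evaluate the objective at each vertex of the feasible region:
  z(0, 0) = 0
  z(5.5, 0) = -22  ←
  z(2, 7) = 41
  z(0, 7) = 49
The minimum is at x = 5.5, y = 0.

(5.5, 0)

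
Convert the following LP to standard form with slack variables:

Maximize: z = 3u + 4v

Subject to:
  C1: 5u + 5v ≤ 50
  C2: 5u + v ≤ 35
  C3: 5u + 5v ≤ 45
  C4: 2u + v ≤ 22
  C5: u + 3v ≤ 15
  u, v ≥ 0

max z = 3u + 4v

s.t.
  5u + 5v + s1 = 50
  5u + v + s2 = 35
  5u + 5v + s3 = 45
  2u + v + s4 = 22
  u + 3v + s5 = 15
  u, v, s1, s2, s3, s4, s5 ≥ 0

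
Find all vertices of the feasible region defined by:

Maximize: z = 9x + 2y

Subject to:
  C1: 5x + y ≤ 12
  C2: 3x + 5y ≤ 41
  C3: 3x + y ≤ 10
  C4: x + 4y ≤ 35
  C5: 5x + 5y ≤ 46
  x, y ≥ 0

(0, 0), (2.4, 0), (1, 7), (0.75, 7.75), (0, 8.2)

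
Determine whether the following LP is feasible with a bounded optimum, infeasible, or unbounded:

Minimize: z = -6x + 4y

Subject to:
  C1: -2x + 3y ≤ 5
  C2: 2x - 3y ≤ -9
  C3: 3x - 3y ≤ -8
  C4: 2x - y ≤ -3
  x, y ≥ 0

Infeasible (no feasible solution exists)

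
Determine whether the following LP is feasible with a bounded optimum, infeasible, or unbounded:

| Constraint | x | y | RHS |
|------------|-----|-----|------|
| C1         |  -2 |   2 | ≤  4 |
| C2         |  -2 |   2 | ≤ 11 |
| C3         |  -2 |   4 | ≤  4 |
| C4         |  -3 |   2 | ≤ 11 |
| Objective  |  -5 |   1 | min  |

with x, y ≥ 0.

Unbounded (objective can decrease without bound)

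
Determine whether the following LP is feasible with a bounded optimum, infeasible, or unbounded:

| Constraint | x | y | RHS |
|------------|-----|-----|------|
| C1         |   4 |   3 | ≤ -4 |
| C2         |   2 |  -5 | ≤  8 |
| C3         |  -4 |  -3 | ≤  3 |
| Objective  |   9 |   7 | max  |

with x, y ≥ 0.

Infeasible (no feasible solution exists)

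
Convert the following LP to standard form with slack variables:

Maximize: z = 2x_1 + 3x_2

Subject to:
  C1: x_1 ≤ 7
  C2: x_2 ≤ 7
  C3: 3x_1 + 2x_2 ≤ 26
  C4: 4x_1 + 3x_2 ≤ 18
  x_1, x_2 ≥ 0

max z = 2x_1 + 3x_2

s.t.
  x_1 + s1 = 7
  x_2 + s2 = 7
  3x_1 + 2x_2 + s3 = 26
  4x_1 + 3x_2 + s4 = 18
  x_1, x_2, s1, s2, s3, s4 ≥ 0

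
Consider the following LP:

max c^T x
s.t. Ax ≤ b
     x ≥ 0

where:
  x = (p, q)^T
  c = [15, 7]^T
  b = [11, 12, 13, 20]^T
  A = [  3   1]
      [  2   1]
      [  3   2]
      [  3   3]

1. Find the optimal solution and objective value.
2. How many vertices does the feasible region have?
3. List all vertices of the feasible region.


1. p = 3, q = 2, z = 59
2. 4
3. (0, 0), (3.667, 0), (3, 2), (0, 6.5)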